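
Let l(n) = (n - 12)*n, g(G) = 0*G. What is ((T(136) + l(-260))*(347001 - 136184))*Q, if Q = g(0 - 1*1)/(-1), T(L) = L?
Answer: 0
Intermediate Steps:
g(G) = 0
l(n) = n*(-12 + n) (l(n) = (-12 + n)*n = n*(-12 + n))
Q = 0 (Q = 0/(-1) = 0*(-1) = 0)
((T(136) + l(-260))*(347001 - 136184))*Q = ((136 - 260*(-12 - 260))*(347001 - 136184))*0 = ((136 - 260*(-272))*210817)*0 = ((136 + 70720)*210817)*0 = (70856*210817)*0 = 14937649352*0 = 0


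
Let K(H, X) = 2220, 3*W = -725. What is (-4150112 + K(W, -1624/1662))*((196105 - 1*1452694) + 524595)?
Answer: 3036232056648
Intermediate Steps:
W = -725/3 (W = (⅓)*(-725) = -725/3 ≈ -241.67)
(-4150112 + K(W, -1624/1662))*((196105 - 1*1452694) + 524595) = (-4150112 + 2220)*((196105 - 1*1452694) + 524595) = -4147892*((196105 - 1452694) + 524595) = -4147892*(-1256589 + 524595) = -4147892*(-731994) = 3036232056648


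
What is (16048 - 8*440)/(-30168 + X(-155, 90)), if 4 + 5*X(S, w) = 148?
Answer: -870/2093 ≈ -0.41567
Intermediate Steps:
X(S, w) = 144/5 (X(S, w) = -⅘ + (⅕)*148 = -⅘ + 148/5 = 144/5)
(16048 - 8*440)/(-30168 + X(-155, 90)) = (16048 - 8*440)/(-30168 + 144/5) = (16048 - 3520)/(-150696/5) = 12528*(-5/150696) = -870/2093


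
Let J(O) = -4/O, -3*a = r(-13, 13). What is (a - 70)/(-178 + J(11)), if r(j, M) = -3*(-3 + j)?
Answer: 473/981 ≈ 0.48216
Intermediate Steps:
r(j, M) = 9 - 3*j
a = -16 (a = -(9 - 3*(-13))/3 = -(9 + 39)/3 = -⅓*48 = -16)
(a - 70)/(-178 + J(11)) = (-16 - 70)/(-178 - 4/11) = -86/(-178 - 4*1/11) = -86/(-178 - 4/11) = -86/(-1962/11) = -86*(-11/1962) = 473/981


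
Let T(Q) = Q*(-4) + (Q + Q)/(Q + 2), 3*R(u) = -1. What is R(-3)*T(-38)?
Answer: -1387/27 ≈ -51.370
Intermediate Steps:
R(u) = -1/3 (R(u) = (1/3)*(-1) = -1/3)
T(Q) = -4*Q + 2*Q/(2 + Q) (T(Q) = -4*Q + (2*Q)/(2 + Q) = -4*Q + 2*Q/(2 + Q))
R(-3)*T(-38) = -(-2)*(-38)*(3 + 2*(-38))/(3*(2 - 38)) = -(-2)*(-38)*(3 - 76)/(3*(-36)) = -(-2)*(-38)*(-1)*(-73)/(3*36) = -1/3*1387/9 = -1387/27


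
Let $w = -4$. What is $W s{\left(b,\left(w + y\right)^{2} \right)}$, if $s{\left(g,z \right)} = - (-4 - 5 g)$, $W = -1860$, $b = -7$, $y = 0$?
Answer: $57660$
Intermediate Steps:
$s{\left(g,z \right)} = 4 + 5 g$
$W s{\left(b,\left(w + y\right)^{2} \right)} = - 1860 \left(4 + 5 \left(-7\right)\right) = - 1860 \left(4 - 35\right) = \left(-1860\right) \left(-31\right) = 57660$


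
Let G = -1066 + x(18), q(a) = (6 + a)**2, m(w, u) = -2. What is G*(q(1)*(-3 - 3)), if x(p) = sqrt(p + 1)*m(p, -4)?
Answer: 313404 + 588*sqrt(19) ≈ 3.1597e+5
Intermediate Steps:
x(p) = -2*sqrt(1 + p) (x(p) = sqrt(p + 1)*(-2) = sqrt(1 + p)*(-2) = -2*sqrt(1 + p))
G = -1066 - 2*sqrt(19) (G = -1066 - 2*sqrt(1 + 18) = -1066 - 2*sqrt(19) ≈ -1074.7)
G*(q(1)*(-3 - 3)) = (-1066 - 2*sqrt(19))*((6 + 1)**2*(-3 - 3)) = (-1066 - 2*sqrt(19))*(7**2*(-6)) = (-1066 - 2*sqrt(19))*(49*(-6)) = (-1066 - 2*sqrt(19))*(-294) = 313404 + 588*sqrt(19)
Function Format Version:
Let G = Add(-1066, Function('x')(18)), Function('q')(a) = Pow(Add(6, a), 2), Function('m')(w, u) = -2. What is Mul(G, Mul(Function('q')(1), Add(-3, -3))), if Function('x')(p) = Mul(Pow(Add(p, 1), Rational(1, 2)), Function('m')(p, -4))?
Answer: Add(313404, Mul(588, Pow(19, Rational(1, 2)))) ≈ 3.1597e+5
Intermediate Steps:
Function('x')(p) = Mul(-2, Pow(Add(1, p), Rational(1, 2))) (Function('x')(p) = Mul(Pow(Add(p, 1), Rational(1, 2)), -2) = Mul(Pow(Add(1, p), Rational(1, 2)), -2) = Mul(-2, Pow(Add(1, p), Rational(1, 2))))
G = Add(-1066, Mul(-2, Pow(19, Rational(1, 2)))) (G = Add(-1066, Mul(-2, Pow(Add(1, 18), Rational(1, 2)))) = Add(-1066, Mul(-2, Pow(19, Rational(1, 2)))) ≈ -1074.7)
Mul(G, Mul(Function('q')(1), Add(-3, -3))) = Mul(Add(-1066, Mul(-2, Pow(19, Rational(1, 2)))), Mul(Pow(Add(6, 1), 2), Add(-3, -3))) = Mul(Add(-1066, Mul(-2, Pow(19, Rational(1, 2)))), Mul(Pow(7, 2), -6)) = Mul(Add(-1066, Mul(-2, Pow(19, Rational(1, 2)))), Mul(49, -6)) = Mul(Add(-1066, Mul(-2, Pow(19, Rational(1, 2)))), -294) = Add(313404, Mul(588, Pow(19, Rational(1, 2))))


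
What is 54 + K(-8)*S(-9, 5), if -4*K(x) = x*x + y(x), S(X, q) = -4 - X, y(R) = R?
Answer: -16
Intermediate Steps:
K(x) = -x/4 - x**2/4 (K(x) = -(x*x + x)/4 = -(x**2 + x)/4 = -(x + x**2)/4 = -x/4 - x**2/4)
54 + K(-8)*S(-9, 5) = 54 + ((1/4)*(-8)*(-1 - 1*(-8)))*(-4 - 1*(-9)) = 54 + ((1/4)*(-8)*(-1 + 8))*(-4 + 9) = 54 + ((1/4)*(-8)*7)*5 = 54 - 14*5 = 54 - 70 = -16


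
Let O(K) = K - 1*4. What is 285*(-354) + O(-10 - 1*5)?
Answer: -100909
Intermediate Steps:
O(K) = -4 + K (O(K) = K - 4 = -4 + K)
285*(-354) + O(-10 - 1*5) = 285*(-354) + (-4 + (-10 - 1*5)) = -100890 + (-4 + (-10 - 5)) = -100890 + (-4 - 15) = -100890 - 19 = -100909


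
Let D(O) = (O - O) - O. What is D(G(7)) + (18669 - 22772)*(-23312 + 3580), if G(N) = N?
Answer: 80960389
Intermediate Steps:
D(O) = -O (D(O) = 0 - O = -O)
D(G(7)) + (18669 - 22772)*(-23312 + 3580) = -1*7 + (18669 - 22772)*(-23312 + 3580) = -7 - 4103*(-19732) = -7 + 80960396 = 80960389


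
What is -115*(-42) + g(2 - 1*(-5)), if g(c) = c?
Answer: 4837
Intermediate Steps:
-115*(-42) + g(2 - 1*(-5)) = -115*(-42) + (2 - 1*(-5)) = 4830 + (2 + 5) = 4830 + 7 = 4837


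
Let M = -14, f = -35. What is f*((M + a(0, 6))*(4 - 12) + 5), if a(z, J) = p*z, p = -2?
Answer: -4095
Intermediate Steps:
a(z, J) = -2*z
f*((M + a(0, 6))*(4 - 12) + 5) = -35*((-14 - 2*0)*(4 - 12) + 5) = -35*((-14 + 0)*(-8) + 5) = -35*(-14*(-8) + 5) = -35*(112 + 5) = -35*117 = -4095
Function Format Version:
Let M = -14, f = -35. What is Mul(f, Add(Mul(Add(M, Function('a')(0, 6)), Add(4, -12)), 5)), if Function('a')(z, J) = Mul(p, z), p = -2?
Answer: -4095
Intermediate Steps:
Function('a')(z, J) = Mul(-2, z)
Mul(f, Add(Mul(Add(M, Function('a')(0, 6)), Add(4, -12)), 5)) = Mul(-35, Add(Mul(Add(-14, Mul(-2, 0)), Add(4, -12)), 5)) = Mul(-35, Add(Mul(Add(-14, 0), -8), 5)) = Mul(-35, Add(Mul(-14, -8), 5)) = Mul(-35, Add(112, 5)) = Mul(-35, 117) = -4095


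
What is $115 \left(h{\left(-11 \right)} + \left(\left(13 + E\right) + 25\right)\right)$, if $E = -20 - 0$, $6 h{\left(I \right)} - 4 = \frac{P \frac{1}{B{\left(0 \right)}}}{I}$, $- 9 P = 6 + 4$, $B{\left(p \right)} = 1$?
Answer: $\frac{638135}{297} \approx 2148.6$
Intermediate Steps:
$P = - \frac{10}{9}$ ($P = - \frac{6 + 4}{9} = \left(- \frac{1}{9}\right) 10 = - \frac{10}{9} \approx -1.1111$)
$h{\left(I \right)} = \frac{2}{3} - \frac{5}{27 I}$ ($h{\left(I \right)} = \frac{2}{3} + \frac{- \frac{10}{9 \cdot 1} \frac{1}{I}}{6} = \frac{2}{3} + \frac{\left(- \frac{10}{9}\right) 1 \frac{1}{I}}{6} = \frac{2}{3} + \frac{\left(- \frac{10}{9}\right) \frac{1}{I}}{6} = \frac{2}{3} - \frac{5}{27 I}$)
$E = -20$ ($E = -20 + 0 = -20$)
$115 \left(h{\left(-11 \right)} + \left(\left(13 + E\right) + 25\right)\right) = 115 \left(\frac{-5 + 18 \left(-11\right)}{27 \left(-11\right)} + \left(\left(13 - 20\right) + 25\right)\right) = 115 \left(\frac{1}{27} \left(- \frac{1}{11}\right) \left(-5 - 198\right) + \left(-7 + 25\right)\right) = 115 \left(\frac{1}{27} \left(- \frac{1}{11}\right) \left(-203\right) + 18\right) = 115 \left(\frac{203}{297} + 18\right) = 115 \cdot \frac{5549}{297} = \frac{638135}{297}$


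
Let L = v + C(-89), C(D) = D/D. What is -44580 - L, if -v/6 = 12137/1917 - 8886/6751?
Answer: -192187680659/4313889 ≈ -44551.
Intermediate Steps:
v = -129804850/4313889 (v = -6*(12137/1917 - 8886/6751) = -6*64902425/12941667 = -129804850/4313889 ≈ -30.090)
C(D) = 1
L = -125490961/4313889 (L = -129804850/4313889 + 1 = -125490961/4313889 ≈ -29.090)
-44580 - L = -44580 - 1*(-125490961/4313889) = -44580 + 125490961/4313889 = -192187680659/4313889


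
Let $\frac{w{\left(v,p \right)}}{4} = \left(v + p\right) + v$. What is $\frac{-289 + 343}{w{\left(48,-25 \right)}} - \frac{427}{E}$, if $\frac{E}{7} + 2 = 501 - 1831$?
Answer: $\frac{22313}{94572} \approx 0.23594$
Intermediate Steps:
$w{\left(v,p \right)} = 4 p + 8 v$ ($w{\left(v,p \right)} = 4 \left(\left(v + p\right) + v\right) = 4 \left(\left(p + v\right) + v\right) = 4 \left(p + 2 v\right) = 4 p + 8 v$)
$E = -9324$ ($E = -14 + 7 \left(501 - 1831\right) = -14 + 7 \left(-1330\right) = -14 - 9310 = -9324$)
$\frac{-289 + 343}{w{\left(48,-25 \right)}} - \frac{427}{E} = \frac{-289 + 343}{4 \left(-25\right) + 8 \cdot 48} - \frac{427}{-9324} = \frac{54}{-100 + 384} - - \frac{61}{1332} = \frac{54}{284} + \frac{61}{1332} = 54 \cdot \frac{1}{284} + \frac{61}{1332} = \frac{27}{142} + \frac{61}{1332} = \frac{22313}{94572}$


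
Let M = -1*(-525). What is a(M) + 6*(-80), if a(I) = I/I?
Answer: -479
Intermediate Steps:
M = 525
a(I) = 1
a(M) + 6*(-80) = 1 + 6*(-80) = 1 - 480 = -479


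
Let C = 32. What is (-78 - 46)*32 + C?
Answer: -3936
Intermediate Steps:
(-78 - 46)*32 + C = (-78 - 46)*32 + 32 = -124*32 + 32 = -3968 + 32 = -3936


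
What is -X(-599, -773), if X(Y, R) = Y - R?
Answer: -174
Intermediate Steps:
-X(-599, -773) = -(-599 - 1*(-773)) = -(-599 + 773) = -1*174 = -174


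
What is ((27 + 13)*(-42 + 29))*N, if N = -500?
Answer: 260000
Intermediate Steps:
((27 + 13)*(-42 + 29))*N = ((27 + 13)*(-42 + 29))*(-500) = (40*(-13))*(-500) = -520*(-500) = 260000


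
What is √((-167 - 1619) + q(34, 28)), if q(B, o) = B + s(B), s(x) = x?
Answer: I*√1718 ≈ 41.449*I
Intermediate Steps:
q(B, o) = 2*B (q(B, o) = B + B = 2*B)
√((-167 - 1619) + q(34, 28)) = √((-167 - 1619) + 2*34) = √(-1786 + 68) = √(-1718) = I*√1718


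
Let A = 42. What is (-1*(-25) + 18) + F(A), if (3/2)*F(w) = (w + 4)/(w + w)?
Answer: 2732/63 ≈ 43.365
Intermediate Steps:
F(w) = (4 + w)/(3*w) (F(w) = 2*((w + 4)/(w + w))/3 = 2*((4 + w)/((2*w)))/3 = 2*((4 + w)*(1/(2*w)))/3 = 2*((4 + w)/(2*w))/3 = (4 + w)/(3*w))
(-1*(-25) + 18) + F(A) = (-1*(-25) + 18) + (1/3)*(4 + 42)/42 = (25 + 18) + (1/3)*(1/42)*46 = 43 + 23/63 = 2732/63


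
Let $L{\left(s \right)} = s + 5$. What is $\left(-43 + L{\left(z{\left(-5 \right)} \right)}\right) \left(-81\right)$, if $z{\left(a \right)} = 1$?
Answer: $2997$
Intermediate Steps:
$L{\left(s \right)} = 5 + s$
$\left(-43 + L{\left(z{\left(-5 \right)} \right)}\right) \left(-81\right) = \left(-43 + \left(5 + 1\right)\right) \left(-81\right) = \left(-43 + 6\right) \left(-81\right) = \left(-37\right) \left(-81\right) = 2997$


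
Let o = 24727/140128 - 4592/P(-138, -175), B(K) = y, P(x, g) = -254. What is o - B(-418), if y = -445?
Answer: 8244208137/17796256 ≈ 463.26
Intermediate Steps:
B(K) = -445
o = 324874217/17796256 (o = 24727/140128 - 4592/(-254) = 24727*(1/140128) - 4592*(-1/254) = 24727/140128 + 2296/127 = 324874217/17796256 ≈ 18.255)
o - B(-418) = 324874217/17796256 - 1*(-445) = 324874217/17796256 + 445 = 8244208137/17796256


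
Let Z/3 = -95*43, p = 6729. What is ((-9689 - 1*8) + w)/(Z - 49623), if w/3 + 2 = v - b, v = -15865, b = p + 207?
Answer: 39053/30939 ≈ 1.2623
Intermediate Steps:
b = 6936 (b = 6729 + 207 = 6936)
w = -68409 (w = -6 + 3*(-15865 - 1*6936) = -6 + 3*(-15865 - 6936) = -6 + 3*(-22801) = -6 - 68403 = -68409)
Z = -12255 (Z = 3*(-95*43) = 3*(-4085) = -12255)
((-9689 - 1*8) + w)/(Z - 49623) = ((-9689 - 1*8) - 68409)/(-12255 - 49623) = ((-9689 - 8) - 68409)/(-61878) = (-9697 - 68409)*(-1/61878) = -78106*(-1/61878) = 39053/30939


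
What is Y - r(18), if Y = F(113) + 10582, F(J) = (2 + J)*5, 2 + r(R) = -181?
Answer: 11340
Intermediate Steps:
r(R) = -183 (r(R) = -2 - 181 = -183)
F(J) = 10 + 5*J
Y = 11157 (Y = (10 + 5*113) + 10582 = (10 + 565) + 10582 = 575 + 10582 = 11157)
Y - r(18) = 11157 - 1*(-183) = 11157 + 183 = 11340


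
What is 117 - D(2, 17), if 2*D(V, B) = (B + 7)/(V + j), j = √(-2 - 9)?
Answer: 577/5 + 4*I*√11/5 ≈ 115.4 + 2.6533*I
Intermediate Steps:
j = I*√11 (j = √(-11) = I*√11 ≈ 3.3166*I)
D(V, B) = (7 + B)/(2*(V + I*√11)) (D(V, B) = ((B + 7)/(V + I*√11))/2 = ((7 + B)/(V + I*√11))/2 = (7 + B)/(2*(V + I*√11)))
117 - D(2, 17) = 117 - (7 + 17)/(2*(2 + I*√11)) = 117 - 24/(2*(2 + I*√11)) = 117 - 12/(2 + I*√11)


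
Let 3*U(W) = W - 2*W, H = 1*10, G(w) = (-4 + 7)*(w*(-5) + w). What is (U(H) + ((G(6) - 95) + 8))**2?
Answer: 237169/9 ≈ 26352.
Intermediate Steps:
G(w) = -12*w (G(w) = 3*(-5*w + w) = 3*(-4*w) = -12*w)
H = 10
U(W) = -W/3 (U(W) = (W - 2*W)/3 = (-W)/3 = -W/3)
(U(H) + ((G(6) - 95) + 8))**2 = (-1/3*10 + ((-12*6 - 95) + 8))**2 = (-10/3 + ((-72 - 95) + 8))**2 = (-10/3 + (-167 + 8))**2 = (-10/3 - 159)**2 = (-487/3)**2 = 237169/9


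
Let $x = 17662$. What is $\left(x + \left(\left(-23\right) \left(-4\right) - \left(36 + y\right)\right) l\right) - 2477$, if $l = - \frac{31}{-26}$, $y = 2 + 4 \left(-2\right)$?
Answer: $\frac{198366}{13} \approx 15259.0$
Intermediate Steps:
$y = -6$ ($y = 2 - 8 = -6$)
$l = \frac{31}{26}$ ($l = \left(-31\right) \left(- \frac{1}{26}\right) = \frac{31}{26} \approx 1.1923$)
$\left(x + \left(\left(-23\right) \left(-4\right) - \left(36 + y\right)\right) l\right) - 2477 = \left(17662 + \left(\left(-23\right) \left(-4\right) + \left(3 \left(-12\right) - -6\right)\right) \frac{31}{26}\right) - 2477 = \left(17662 + \left(92 + \left(-36 + 6\right)\right) \frac{31}{26}\right) - 2477 = \left(17662 + \left(92 - 30\right) \frac{31}{26}\right) - 2477 = \left(17662 + 62 \cdot \frac{31}{26}\right) - 2477 = \left(17662 + \frac{961}{13}\right) - 2477 = \frac{230567}{13} - 2477 = \frac{198366}{13}$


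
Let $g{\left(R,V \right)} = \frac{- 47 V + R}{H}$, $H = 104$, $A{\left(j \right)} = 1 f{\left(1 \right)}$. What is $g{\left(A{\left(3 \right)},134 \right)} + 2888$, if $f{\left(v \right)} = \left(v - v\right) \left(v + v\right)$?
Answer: $\frac{147027}{52} \approx 2827.4$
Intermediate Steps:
$f{\left(v \right)} = 0$ ($f{\left(v \right)} = 0 \cdot 2 v = 0$)
$A{\left(j \right)} = 0$ ($A{\left(j \right)} = 1 \cdot 0 = 0$)
$g{\left(R,V \right)} = - \frac{47 V}{104} + \frac{R}{104}$ ($g{\left(R,V \right)} = \frac{- 47 V + R}{104} = \left(R - 47 V\right) \frac{1}{104} = - \frac{47 V}{104} + \frac{R}{104}$)
$g{\left(A{\left(3 \right)},134 \right)} + 2888 = \left(\left(- \frac{47}{104}\right) 134 + \frac{1}{104} \cdot 0\right) + 2888 = \left(- \frac{3149}{52} + 0\right) + 2888 = - \frac{3149}{52} + 2888 = \frac{147027}{52}$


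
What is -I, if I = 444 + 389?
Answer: -833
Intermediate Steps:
I = 833
-I = -1*833 = -833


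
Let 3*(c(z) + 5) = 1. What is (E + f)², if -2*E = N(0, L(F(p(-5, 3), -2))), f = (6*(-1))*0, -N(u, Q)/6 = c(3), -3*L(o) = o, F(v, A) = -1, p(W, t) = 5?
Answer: 196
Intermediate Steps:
c(z) = -14/3 (c(z) = -5 + (⅓)*1 = -5 + ⅓ = -14/3)
L(o) = -o/3
N(u, Q) = 28 (N(u, Q) = -6*(-14/3) = 28)
f = 0 (f = -6*0 = 0)
E = -14 (E = -½*28 = -14)
(E + f)² = (-14 + 0)² = (-14)² = 196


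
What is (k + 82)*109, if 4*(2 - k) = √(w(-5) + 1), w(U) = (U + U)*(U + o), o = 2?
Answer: 9156 - 109*√31/4 ≈ 9004.3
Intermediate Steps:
w(U) = 2*U*(2 + U) (w(U) = (U + U)*(U + 2) = (2*U)*(2 + U) = 2*U*(2 + U))
k = 2 - √31/4 (k = 2 - √(2*(-5)*(2 - 5) + 1)/4 = 2 - √(2*(-5)*(-3) + 1)/4 = 2 - √(30 + 1)/4 = 2 - √31/4 ≈ 0.60806)
(k + 82)*109 = ((2 - √31/4) + 82)*109 = (84 - √31/4)*109 = 9156 - 109*√31/4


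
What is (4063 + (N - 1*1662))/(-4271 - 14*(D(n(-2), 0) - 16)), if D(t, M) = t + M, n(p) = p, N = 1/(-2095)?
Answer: -5030094/8419805 ≈ -0.59741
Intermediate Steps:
N = -1/2095 ≈ -0.00047733
D(t, M) = M + t
(4063 + (N - 1*1662))/(-4271 - 14*(D(n(-2), 0) - 16)) = (4063 + (-1/2095 - 1*1662))/(-4271 - 14*((0 - 2) - 16)) = (4063 + (-1/2095 - 1662))/(-4271 - 14*(-2 - 16)) = (4063 - 3481891/2095)/(-4271 - 14*(-18)) = 5030094/(2095*(-4271 + 252)) = (5030094/2095)/(-4019) = (5030094/2095)*(-1/4019) = -5030094/8419805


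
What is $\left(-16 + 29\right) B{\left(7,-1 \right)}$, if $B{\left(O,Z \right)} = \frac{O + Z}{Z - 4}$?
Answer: $- \frac{78}{5} \approx -15.6$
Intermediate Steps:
$B{\left(O,Z \right)} = \frac{O + Z}{-4 + Z}$
$\left(-16 + 29\right) B{\left(7,-1 \right)} = \left(-16 + 29\right) \frac{7 - 1}{-4 - 1} = 13 \frac{1}{-5} \cdot 6 = 13 \left(\left(- \frac{1}{5}\right) 6\right) = 13 \left(- \frac{6}{5}\right) = - \frac{78}{5}$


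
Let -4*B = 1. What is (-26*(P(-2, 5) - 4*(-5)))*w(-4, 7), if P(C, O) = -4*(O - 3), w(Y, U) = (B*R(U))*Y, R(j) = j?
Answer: -2184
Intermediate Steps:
B = -1/4 (B = -1/4*1 = -1/4 ≈ -0.25000)
w(Y, U) = -U*Y/4 (w(Y, U) = (-U/4)*Y = -U*Y/4)
P(C, O) = 12 - 4*O (P(C, O) = -4*(-3 + O) = 12 - 4*O)
(-26*(P(-2, 5) - 4*(-5)))*w(-4, 7) = (-26*((12 - 4*5) - 4*(-5)))*(-1/4*7*(-4)) = -26*((12 - 20) + 20)*7 = -26*(-8 + 20)*7 = -26*12*7 = -312*7 = -2184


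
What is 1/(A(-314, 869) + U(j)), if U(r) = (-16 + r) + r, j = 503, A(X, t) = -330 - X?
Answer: 1/974 ≈ 0.0010267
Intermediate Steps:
U(r) = -16 + 2*r
1/(A(-314, 869) + U(j)) = 1/((-330 - 1*(-314)) + (-16 + 2*503)) = 1/((-330 + 314) + (-16 + 1006)) = 1/(-16 + 990) = 1/974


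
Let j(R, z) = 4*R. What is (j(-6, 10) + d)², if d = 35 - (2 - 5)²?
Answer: 4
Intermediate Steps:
d = 26 (d = 35 - 1*(-3)² = 35 - 1*9 = 35 - 9 = 26)
(j(-6, 10) + d)² = (4*(-6) + 26)² = (-24 + 26)² = 2² = 4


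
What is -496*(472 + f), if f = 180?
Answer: -323392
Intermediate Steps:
-496*(472 + f) = -496*(472 + 180) = -496*652 = -323392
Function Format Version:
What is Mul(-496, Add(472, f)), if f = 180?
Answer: -323392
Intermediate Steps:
Mul(-496, Add(472, f)) = Mul(-496, Add(472, 180)) = Mul(-496, 652) = -323392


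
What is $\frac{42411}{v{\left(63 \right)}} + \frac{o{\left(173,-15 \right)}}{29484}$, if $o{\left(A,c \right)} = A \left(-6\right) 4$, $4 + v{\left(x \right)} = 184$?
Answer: $\frac{11571283}{49140} \approx 235.48$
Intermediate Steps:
$v{\left(x \right)} = 180$ ($v{\left(x \right)} = -4 + 184 = 180$)
$o{\left(A,c \right)} = - 24 A$ ($o{\left(A,c \right)} = - 6 A 4 = - 24 A$)
$\frac{42411}{v{\left(63 \right)}} + \frac{o{\left(173,-15 \right)}}{29484} = \frac{42411}{180} + \frac{\left(-24\right) 173}{29484} = 42411 \cdot \frac{1}{180} - \frac{346}{2457} = \frac{14137}{60} - \frac{346}{2457} = \frac{11571283}{49140}$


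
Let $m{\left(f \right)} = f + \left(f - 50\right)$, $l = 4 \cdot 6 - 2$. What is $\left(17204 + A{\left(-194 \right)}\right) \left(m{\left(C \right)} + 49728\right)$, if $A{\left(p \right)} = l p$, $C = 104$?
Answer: $645325296$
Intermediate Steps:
$l = 22$ ($l = 24 - 2 = 22$)
$A{\left(p \right)} = 22 p$
$m{\left(f \right)} = -50 + 2 f$ ($m{\left(f \right)} = f + \left(f - 50\right) = f + \left(-50 + f\right) = -50 + 2 f$)
$\left(17204 + A{\left(-194 \right)}\right) \left(m{\left(C \right)} + 49728\right) = \left(17204 + 22 \left(-194\right)\right) \left(\left(-50 + 2 \cdot 104\right) + 49728\right) = \left(17204 - 4268\right) \left(\left(-50 + 208\right) + 49728\right) = 12936 \left(158 + 49728\right) = 12936 \cdot 49886 = 645325296$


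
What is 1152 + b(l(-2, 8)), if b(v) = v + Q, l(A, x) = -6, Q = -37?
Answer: 1109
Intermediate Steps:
b(v) = -37 + v (b(v) = v - 37 = -37 + v)
1152 + b(l(-2, 8)) = 1152 + (-37 - 6) = 1152 - 43 = 1109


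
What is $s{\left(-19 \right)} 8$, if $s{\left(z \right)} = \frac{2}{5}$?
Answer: $\frac{16}{5} \approx 3.2$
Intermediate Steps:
$s{\left(z \right)} = \frac{2}{5}$ ($s{\left(z \right)} = 2 \cdot \frac{1}{5} = \frac{2}{5}$)
$s{\left(-19 \right)} 8 = \frac{2}{5} \cdot 8 = \frac{16}{5}$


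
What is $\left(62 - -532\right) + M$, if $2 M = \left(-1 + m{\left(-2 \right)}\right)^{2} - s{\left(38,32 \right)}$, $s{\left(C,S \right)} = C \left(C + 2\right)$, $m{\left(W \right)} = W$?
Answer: $- \frac{323}{2} \approx -161.5$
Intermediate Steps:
$s{\left(C,S \right)} = C \left(2 + C\right)$
$M = - \frac{1511}{2}$ ($M = \frac{\left(-1 - 2\right)^{2} - 38 \left(2 + 38\right)}{2} = \frac{\left(-3\right)^{2} - 38 \cdot 40}{2} = \frac{9 - 1520}{2} = \frac{1}{2} \left(-1511\right) = - \frac{1511}{2} \approx -755.5$)
$\left(62 - -532\right) + M = \left(62 - -532\right) - \frac{1511}{2} = \left(62 + 532\right) - \frac{1511}{2} = 594 - \frac{1511}{2} = - \frac{323}{2}$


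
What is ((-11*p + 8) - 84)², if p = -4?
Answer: 1024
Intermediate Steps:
((-11*p + 8) - 84)² = ((-11*(-4) + 8) - 84)² = ((44 + 8) - 84)² = (52 - 84)² = (-32)² = 1024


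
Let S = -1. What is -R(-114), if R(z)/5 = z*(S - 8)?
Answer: -5130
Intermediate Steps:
R(z) = -45*z (R(z) = 5*(z*(-1 - 8)) = 5*(z*(-9)) = 5*(-9*z) = -45*z)
-R(-114) = -(-45)*(-114) = -1*5130 = -5130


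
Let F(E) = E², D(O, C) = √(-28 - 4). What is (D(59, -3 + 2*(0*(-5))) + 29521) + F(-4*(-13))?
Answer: 32225 + 4*I*√2 ≈ 32225.0 + 5.6569*I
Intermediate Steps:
D(O, C) = 4*I*√2 (D(O, C) = √(-32) = 4*I*√2)
(D(59, -3 + 2*(0*(-5))) + 29521) + F(-4*(-13)) = (4*I*√2 + 29521) + (-4*(-13))² = (29521 + 4*I*√2) + 52² = (29521 + 4*I*√2) + 2704 = 32225 + 4*I*√2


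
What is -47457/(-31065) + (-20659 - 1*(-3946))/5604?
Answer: -28137813/19343140 ≈ -1.4547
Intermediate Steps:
-47457/(-31065) + (-20659 - 1*(-3946))/5604 = -47457*(-1/31065) + (-20659 + 3946)*(1/5604) = 15819/10355 - 16713*1/5604 = 15819/10355 - 5571/1868 = -28137813/19343140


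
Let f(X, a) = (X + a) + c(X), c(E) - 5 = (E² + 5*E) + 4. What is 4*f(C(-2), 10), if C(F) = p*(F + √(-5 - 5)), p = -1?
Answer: 100 - 40*I*√10 ≈ 100.0 - 126.49*I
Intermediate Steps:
c(E) = 9 + E² + 5*E (c(E) = 5 + ((E² + 5*E) + 4) = 5 + (4 + E² + 5*E) = 9 + E² + 5*E)
C(F) = -F - I*√10 (C(F) = -(F + √(-5 - 5)) = -(F + √(-10)) = -(F + I*√10) = -F - I*√10)
f(X, a) = 9 + a + X² + 6*X (f(X, a) = (X + a) + (9 + X² + 5*X) = 9 + a + X² + 6*X)
4*f(C(-2), 10) = 4*(9 + 10 + (-1*(-2) - I*√10)² + 6*(-1*(-2) - I*√10)) = 4*(9 + 10 + (2 - I*√10)² + 6*(2 - I*√10)) = 4*(9 + 10 + (2 - I*√10)² + (12 - 6*I*√10)) = 4*(31 + (2 - I*√10)² - 6*I*√10) = 124 + 4*(2 - I*√10)² - 24*I*√10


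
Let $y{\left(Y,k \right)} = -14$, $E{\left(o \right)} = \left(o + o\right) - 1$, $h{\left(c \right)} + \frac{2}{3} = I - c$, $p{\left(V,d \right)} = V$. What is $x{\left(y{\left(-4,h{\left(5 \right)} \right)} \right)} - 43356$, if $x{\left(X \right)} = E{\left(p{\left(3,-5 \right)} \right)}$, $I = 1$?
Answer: $-43351$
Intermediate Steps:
$h{\left(c \right)} = \frac{1}{3} - c$ ($h{\left(c \right)} = - \frac{2}{3} - \left(-1 + c\right) = \frac{1}{3} - c$)
$E{\left(o \right)} = -1 + 2 o$ ($E{\left(o \right)} = 2 o - 1 = -1 + 2 o$)
$x{\left(X \right)} = 5$ ($x{\left(X \right)} = -1 + 2 \cdot 3 = -1 + 6 = 5$)
$x{\left(y{\left(-4,h{\left(5 \right)} \right)} \right)} - 43356 = 5 - 43356 = -43351$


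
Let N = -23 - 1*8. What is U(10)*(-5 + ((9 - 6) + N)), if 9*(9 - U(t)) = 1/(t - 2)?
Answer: -7117/24 ≈ -296.54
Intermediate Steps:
N = -31 (N = -23 - 8 = -31)
U(t) = 9 - 1/(9*(-2 + t)) (U(t) = 9 - 1/(9*(t - 2)) = 9 - 1/(9*(-2 + t)))
U(10)*(-5 + ((9 - 6) + N)) = ((-163 + 81*10)/(9*(-2 + 10)))*(-5 + ((9 - 6) - 31)) = ((1/9)*(-163 + 810)/8)*(-5 + (3 - 31)) = ((1/9)*(1/8)*647)*(-5 - 28) = (647/72)*(-33) = -7117/24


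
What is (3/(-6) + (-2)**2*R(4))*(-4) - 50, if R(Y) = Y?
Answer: -112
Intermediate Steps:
(3/(-6) + (-2)**2*R(4))*(-4) - 50 = (3/(-6) + (-2)**2*4)*(-4) - 50 = (3*(-1/6) + 4*4)*(-4) - 50 = (-1/2 + 16)*(-4) - 50 = (31/2)*(-4) - 50 = -62 - 50 = -112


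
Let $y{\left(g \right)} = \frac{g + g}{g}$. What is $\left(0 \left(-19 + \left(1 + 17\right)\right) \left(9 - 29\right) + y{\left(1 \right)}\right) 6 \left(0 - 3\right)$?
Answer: $-36$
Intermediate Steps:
$y{\left(g \right)} = 2$ ($y{\left(g \right)} = \frac{2 g}{g} = 2$)
$\left(0 \left(-19 + \left(1 + 17\right)\right) \left(9 - 29\right) + y{\left(1 \right)}\right) 6 \left(0 - 3\right) = \left(0 \left(-19 + \left(1 + 17\right)\right) \left(9 - 29\right) + 2\right) 6 \left(0 - 3\right) = \left(0 \left(-19 + 18\right) \left(-20\right) + 2\right) 6 \left(-3\right) = \left(0 \left(\left(-1\right) \left(-20\right)\right) + 2\right) \left(-18\right) = \left(0 \cdot 20 + 2\right) \left(-18\right) = \left(0 + 2\right) \left(-18\right) = 2 \left(-18\right) = -36$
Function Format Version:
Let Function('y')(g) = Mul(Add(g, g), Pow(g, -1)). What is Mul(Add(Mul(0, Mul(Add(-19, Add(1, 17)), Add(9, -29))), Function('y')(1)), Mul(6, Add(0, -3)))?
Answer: -36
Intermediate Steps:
Function('y')(g) = 2 (Function('y')(g) = Mul(Mul(2, g), Pow(g, -1)) = 2)
Mul(Add(Mul(0, Mul(Add(-19, Add(1, 17)), Add(9, -29))), Function('y')(1)), Mul(6, Add(0, -3))) = Mul(Add(Mul(0, Mul(Add(-19, Add(1, 17)), Add(9, -29))), 2), Mul(6, Add(0, -3))) = Mul(Add(Mul(0, Mul(Add(-19, 18), -20)), 2), Mul(6, -3)) = Mul(Add(Mul(0, Mul(-1, -20)), 2), -18) = Mul(Add(Mul(0, 20), 2), -18) = Mul(Add(0, 2), -18) = Mul(2, -18) = -36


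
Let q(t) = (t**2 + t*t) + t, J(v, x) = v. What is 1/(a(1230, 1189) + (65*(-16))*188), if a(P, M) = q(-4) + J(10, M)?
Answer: -1/195482 ≈ -5.1156e-6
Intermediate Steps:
q(t) = t + 2*t**2 (q(t) = (t**2 + t**2) + t = 2*t**2 + t = t + 2*t**2)
a(P, M) = 38 (a(P, M) = -4*(1 + 2*(-4)) + 10 = -4*(1 - 8) + 10 = -4*(-7) + 10 = 28 + 10 = 38)
1/(a(1230, 1189) + (65*(-16))*188) = 1/(38 + (65*(-16))*188) = 1/(38 - 1040*188) = 1/(38 - 195520) = 1/(-195482) = -1/195482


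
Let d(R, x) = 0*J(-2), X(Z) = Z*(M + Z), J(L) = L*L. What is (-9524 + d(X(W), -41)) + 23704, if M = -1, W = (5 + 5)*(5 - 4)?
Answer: 14180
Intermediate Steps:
J(L) = L²
W = 10 (W = 10*1 = 10)
X(Z) = Z*(-1 + Z)
d(R, x) = 0 (d(R, x) = 0*(-2)² = 0*4 = 0)
(-9524 + d(X(W), -41)) + 23704 = (-9524 + 0) + 23704 = -9524 + 23704 = 14180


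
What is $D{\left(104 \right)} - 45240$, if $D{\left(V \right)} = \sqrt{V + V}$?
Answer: $-45240 + 4 \sqrt{13} \approx -45226.0$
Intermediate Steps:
$D{\left(V \right)} = \sqrt{2} \sqrt{V}$ ($D{\left(V \right)} = \sqrt{2 V} = \sqrt{2} \sqrt{V}$)
$D{\left(104 \right)} - 45240 = \sqrt{2} \sqrt{104} - 45240 = \sqrt{2} \cdot 2 \sqrt{26} - 45240 = 4 \sqrt{13} - 45240 = -45240 + 4 \sqrt{13}$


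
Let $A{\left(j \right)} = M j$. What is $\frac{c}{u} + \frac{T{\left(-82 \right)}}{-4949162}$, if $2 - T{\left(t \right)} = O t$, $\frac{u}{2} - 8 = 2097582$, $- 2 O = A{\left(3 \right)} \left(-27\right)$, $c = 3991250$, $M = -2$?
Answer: $\frac{989059941385}{1038131271958} \approx 0.95273$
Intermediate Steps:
$A{\left(j \right)} = - 2 j$
$O = -81$ ($O = - \frac{\left(-2\right) 3 \left(-27\right)}{2} = - \frac{\left(-6\right) \left(-27\right)}{2} = \left(- \frac{1}{2}\right) 162 = -81$)
$u = 4195180$ ($u = 16 + 2 \cdot 2097582 = 16 + 4195164 = 4195180$)
$T{\left(t \right)} = 2 + 81 t$ ($T{\left(t \right)} = 2 - - 81 t = 2 + 81 t$)
$\frac{c}{u} + \frac{T{\left(-82 \right)}}{-4949162} = \frac{3991250}{4195180} + \frac{2 + 81 \left(-82\right)}{-4949162} = 3991250 \cdot \frac{1}{4195180} + \left(2 - 6642\right) \left(- \frac{1}{4949162}\right) = \frac{399125}{419518} - - \frac{3320}{2474581} = \frac{399125}{419518} + \frac{3320}{2474581} = \frac{989059941385}{1038131271958}$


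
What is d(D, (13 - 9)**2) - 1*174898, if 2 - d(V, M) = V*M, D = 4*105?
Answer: -181616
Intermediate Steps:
D = 420
d(V, M) = 2 - M*V (d(V, M) = 2 - V*M = 2 - M*V)
d(D, (13 - 9)**2) - 1*174898 = (2 - 1*(13 - 9)**2*420) - 1*174898 = (2 - 1*4**2*420) - 174898 = (2 - 1*16*420) - 174898 = (2 - 6720) - 174898 = -6718 - 174898 = -181616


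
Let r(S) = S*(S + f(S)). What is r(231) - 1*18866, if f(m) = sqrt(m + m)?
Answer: 34495 + 231*sqrt(462) ≈ 39460.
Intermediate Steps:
f(m) = sqrt(2)*sqrt(m) (f(m) = sqrt(2*m) = sqrt(2)*sqrt(m))
r(S) = S*(S + sqrt(2)*sqrt(S))
r(231) - 1*18866 = 231*(231 + sqrt(2)*sqrt(231)) - 1*18866 = 231*(231 + sqrt(462)) - 18866 = (53361 + 231*sqrt(462)) - 18866 = 34495 + 231*sqrt(462)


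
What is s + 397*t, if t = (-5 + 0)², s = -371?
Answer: 9554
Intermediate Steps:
t = 25 (t = (-5)² = 25)
s + 397*t = -371 + 397*25 = -371 + 9925 = 9554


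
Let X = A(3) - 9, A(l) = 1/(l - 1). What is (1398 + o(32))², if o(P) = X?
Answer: 7722841/4 ≈ 1.9307e+6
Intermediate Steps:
A(l) = 1/(-1 + l)
X = -17/2 (X = 1/(-1 + 3) - 9 = 1/2 - 9 = ½ - 9 = -17/2 ≈ -8.5000)
o(P) = -17/2
(1398 + o(32))² = (1398 - 17/2)² = (2779/2)² = 7722841/4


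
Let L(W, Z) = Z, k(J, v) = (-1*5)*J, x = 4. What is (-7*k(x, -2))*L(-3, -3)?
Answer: -420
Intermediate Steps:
k(J, v) = -5*J
(-7*k(x, -2))*L(-3, -3) = -(-35)*4*(-3) = -7*(-20)*(-3) = 140*(-3) = -420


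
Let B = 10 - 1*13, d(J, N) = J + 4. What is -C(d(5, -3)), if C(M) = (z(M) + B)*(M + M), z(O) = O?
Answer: -108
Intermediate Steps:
d(J, N) = 4 + J
B = -3 (B = 10 - 13 = -3)
C(M) = 2*M*(-3 + M) (C(M) = (M - 3)*(M + M) = (-3 + M)*(2*M) = 2*M*(-3 + M))
-C(d(5, -3)) = -2*(4 + 5)*(-3 + (4 + 5)) = -2*9*(-3 + 9) = -2*9*6 = -1*108 = -108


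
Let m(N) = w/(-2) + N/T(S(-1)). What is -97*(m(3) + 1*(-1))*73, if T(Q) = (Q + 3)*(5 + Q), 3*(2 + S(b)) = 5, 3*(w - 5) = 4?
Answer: 9339839/336 ≈ 27797.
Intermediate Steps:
w = 19/3 (w = 5 + (1/3)*4 = 5 + 4/3 = 19/3 ≈ 6.3333)
S(b) = -1/3 (S(b) = -2 + (1/3)*5 = -2 + 5/3 = -1/3)
T(Q) = (3 + Q)*(5 + Q)
m(N) = -19/6 + 9*N/112 (m(N) = (19/3)/(-2) + N/(15 + (-1/3)**2 + 8*(-1/3)) = (19/3)*(-1/2) + N/(15 + 1/9 - 8/3) = -19/6 + N/(112/9) = -19/6 + N*(9/112) = -19/6 + 9*N/112)
-97*(m(3) + 1*(-1))*73 = -97*((-19/6 + (9/112)*3) + 1*(-1))*73 = -97*((-19/6 + 27/112) - 1)*73 = -97*(-983/336 - 1)*73 = -97*(-1319/336)*73 = (127943/336)*73 = 9339839/336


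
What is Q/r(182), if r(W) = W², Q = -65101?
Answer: -65101/33124 ≈ -1.9654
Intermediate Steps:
Q/r(182) = -65101/(182²) = -65101/33124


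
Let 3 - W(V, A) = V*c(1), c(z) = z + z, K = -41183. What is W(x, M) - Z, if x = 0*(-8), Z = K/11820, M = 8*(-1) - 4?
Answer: 76643/11820 ≈ 6.4842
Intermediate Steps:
M = -12 (M = -8 - 4 = -12)
Z = -41183/11820 ≈ -3.4842
c(z) = 2*z
x = 0
W(V, A) = 3 - 2*V (W(V, A) = 3 - V*2*1 = 3 - V*2 = 3 - 2*V)
W(x, M) - Z = (3 - 2*0) - 1*(-41183/11820) = (3 + 0) + 41183/11820 = 3 + 41183/11820 = 76643/11820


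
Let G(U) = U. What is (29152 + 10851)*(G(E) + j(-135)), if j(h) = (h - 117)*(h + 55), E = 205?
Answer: 814661095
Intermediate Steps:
j(h) = (-117 + h)*(55 + h)
(29152 + 10851)*(G(E) + j(-135)) = (29152 + 10851)*(205 + (-6435 + (-135)**2 - 62*(-135))) = 40003*(205 + (-6435 + 18225 + 8370)) = 40003*(205 + 20160) = 40003*20365 = 814661095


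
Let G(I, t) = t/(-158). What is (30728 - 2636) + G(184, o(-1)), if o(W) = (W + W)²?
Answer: 2219266/79 ≈ 28092.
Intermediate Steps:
o(W) = 4*W² (o(W) = (2*W)² = 4*W²)
G(I, t) = -t/158 (G(I, t) = t*(-1/158) = -t/158)
(30728 - 2636) + G(184, o(-1)) = (30728 - 2636) - 2*(-1)²/79 = 28092 - 2/79 = 2219266/79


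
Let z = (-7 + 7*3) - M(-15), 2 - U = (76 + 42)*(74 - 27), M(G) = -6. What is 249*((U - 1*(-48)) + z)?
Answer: -1363524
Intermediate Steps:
U = -5544 (U = 2 - (76 + 42)*(74 - 27) = 2 - 118*47 = 2 - 1*5546 = 2 - 5546 = -5544)
z = 20 (z = (-7 + 7*3) - 1*(-6) = (-7 + 21) + 6 = 14 + 6 = 20)
249*((U - 1*(-48)) + z) = 249*((-5544 - 1*(-48)) + 20) = 249*((-5544 + 48) + 20) = 249*(-5496 + 20) = 249*(-5476) = -1363524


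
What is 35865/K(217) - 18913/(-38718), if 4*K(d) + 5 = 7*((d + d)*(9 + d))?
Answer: 686660317/984560022 ≈ 0.69743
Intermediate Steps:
K(d) = -5/4 + 7*d*(9 + d)/2 (K(d) = -5/4 + (7*((d + d)*(9 + d)))/4 = -5/4 + (7*((2*d)*(9 + d)))/4 = -5/4 + (7*(2*d*(9 + d)))/4 = -5/4 + (14*d*(9 + d))/4 = -5/4 + 7*d*(9 + d)/2)
35865/K(217) - 18913/(-38718) = 35865/(-5/4 + (7/2)*217² + (63/2)*217) - 18913/(-38718) = 35865/(-5/4 + (7/2)*47089 + 13671/2) - 18913*(-1/38718) = 35865/(-5/4 + 329623/2 + 13671/2) + 18913/38718 = 35865/(686583/4) + 18913/38718 = 35865*(4/686583) + 18913/38718 = 15940/76287 + 18913/38718 = 686660317/984560022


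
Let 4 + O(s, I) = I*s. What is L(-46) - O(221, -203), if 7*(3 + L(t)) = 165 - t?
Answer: 314259/7 ≈ 44894.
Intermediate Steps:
O(s, I) = -4 + I*s
L(t) = 144/7 - t/7 (L(t) = -3 + (165 - t)/7 = -3 + (165/7 - t/7) = 144/7 - t/7)
L(-46) - O(221, -203) = (144/7 - 1/7*(-46)) - (-4 - 203*221) = (144/7 + 46/7) - (-4 - 44863) = 190/7 - 1*(-44867) = 190/7 + 44867 = 314259/7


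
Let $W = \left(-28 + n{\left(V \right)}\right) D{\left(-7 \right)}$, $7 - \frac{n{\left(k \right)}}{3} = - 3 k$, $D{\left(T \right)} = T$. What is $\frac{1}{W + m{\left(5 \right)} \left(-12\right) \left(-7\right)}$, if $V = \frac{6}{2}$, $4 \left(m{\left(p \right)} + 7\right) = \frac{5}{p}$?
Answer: $- \frac{1}{707} \approx -0.0014144$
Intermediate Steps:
$m{\left(p \right)} = -7 + \frac{5}{4 p}$ ($m{\left(p \right)} = -7 + \frac{5 \frac{1}{p}}{4} = -7 + \frac{5}{4 p}$)
$V = 3$ ($V = 6 \cdot \frac{1}{2} = 3$)
$n{\left(k \right)} = 21 + 9 k$ ($n{\left(k \right)} = 21 - 3 \left(- 3 k\right) = 21 + 9 k$)
$W = -140$ ($W = \left(-28 + \left(21 + 9 \cdot 3\right)\right) \left(-7\right) = \left(-28 + \left(21 + 27\right)\right) \left(-7\right) = \left(-28 + 48\right) \left(-7\right) = 20 \left(-7\right) = -140$)
$\frac{1}{W + m{\left(5 \right)} \left(-12\right) \left(-7\right)} = \frac{1}{-140 + \left(-7 + \frac{5}{4 \cdot 5}\right) \left(-12\right) \left(-7\right)} = \frac{1}{-140 + \left(-7 + \frac{5}{4} \cdot \frac{1}{5}\right) \left(-12\right) \left(-7\right)} = \frac{1}{-140 + \left(-7 + \frac{1}{4}\right) \left(-12\right) \left(-7\right)} = \frac{1}{-140 + \left(- \frac{27}{4}\right) \left(-12\right) \left(-7\right)} = \frac{1}{-140 + 81 \left(-7\right)} = \frac{1}{-140 - 567} = \frac{1}{-707} = - \frac{1}{707}$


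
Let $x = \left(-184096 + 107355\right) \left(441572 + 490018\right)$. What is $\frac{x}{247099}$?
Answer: $- \frac{71491148190}{247099} \approx -2.8932 \cdot 10^{5}$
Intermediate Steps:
$x = -71491148190$ ($x = \left(-76741\right) 931590 = -71491148190$)
$\frac{x}{247099} = - \frac{71491148190}{247099}$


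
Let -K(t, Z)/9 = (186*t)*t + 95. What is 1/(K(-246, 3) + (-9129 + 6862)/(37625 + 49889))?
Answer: -87514/8865574179713 ≈ -9.8712e-9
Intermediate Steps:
K(t, Z) = -855 - 1674*t**2 (K(t, Z) = -9*((186*t)*t + 95) = -9*(186*t**2 + 95) = -9*(95 + 186*t**2) = -855 - 1674*t**2)
1/(K(-246, 3) + (-9129 + 6862)/(37625 + 49889)) = 1/((-855 - 1674*(-246)**2) + (-9129 + 6862)/(37625 + 49889)) = 1/((-855 - 1674*60516) - 2267/87514) = 1/((-855 - 101303784) - 2267*1/87514) = 1/(-101304639 - 2267/87514) = 1/(-8865574179713/87514) = -87514/8865574179713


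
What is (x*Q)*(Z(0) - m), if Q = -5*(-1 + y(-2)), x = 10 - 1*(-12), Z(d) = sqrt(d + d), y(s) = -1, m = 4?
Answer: -880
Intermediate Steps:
Z(d) = sqrt(2)*sqrt(d) (Z(d) = sqrt(2*d) = sqrt(2)*sqrt(d))
x = 22 (x = 10 + 12 = 22)
Q = 10 (Q = -5*(-1 - 1) = -5*(-2) = 10)
(x*Q)*(Z(0) - m) = (22*10)*(sqrt(2)*sqrt(0) - 1*4) = 220*(sqrt(2)*0 - 4) = 220*(0 - 4) = 220*(-4) = -880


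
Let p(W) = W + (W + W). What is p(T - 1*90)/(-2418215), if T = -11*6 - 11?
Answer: 501/2418215 ≈ 0.00020718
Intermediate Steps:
T = -77 (T = -66 - 11 = -77)
p(W) = 3*W (p(W) = W + 2*W = 3*W)
p(T - 1*90)/(-2418215) = (3*(-77 - 1*90))/(-2418215) = (3*(-77 - 90))*(-1/2418215) = (3*(-167))*(-1/2418215) = -501*(-1/2418215) = 501/2418215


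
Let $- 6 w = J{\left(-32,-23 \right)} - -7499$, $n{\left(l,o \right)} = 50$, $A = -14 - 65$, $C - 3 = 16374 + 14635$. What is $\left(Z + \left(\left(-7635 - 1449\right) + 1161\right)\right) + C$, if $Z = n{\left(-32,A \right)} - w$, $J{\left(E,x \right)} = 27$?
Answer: $\frac{73180}{3} \approx 24393.0$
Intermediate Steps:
$C = 31012$ ($C = 3 + \left(16374 + 14635\right) = 3 + 31009 = 31012$)
$A = -79$ ($A = -14 - 65 = -79$)
$w = - \frac{3763}{3}$ ($w = - \frac{27 - -7499}{6} = - \frac{27 + 7499}{6} = \left(- \frac{1}{6}\right) 7526 = - \frac{3763}{3} \approx -1254.3$)
$Z = \frac{3913}{3}$ ($Z = 50 - - \frac{3763}{3} = 50 + \frac{3763}{3} = \frac{3913}{3} \approx 1304.3$)
$\left(Z + \left(\left(-7635 - 1449\right) + 1161\right)\right) + C = \left(\frac{3913}{3} + \left(\left(-7635 - 1449\right) + 1161\right)\right) + 31012 = \left(\frac{3913}{3} + \left(-9084 + 1161\right)\right) + 31012 = \left(\frac{3913}{3} - 7923\right) + 31012 = - \frac{19856}{3} + 31012 = \frac{73180}{3}$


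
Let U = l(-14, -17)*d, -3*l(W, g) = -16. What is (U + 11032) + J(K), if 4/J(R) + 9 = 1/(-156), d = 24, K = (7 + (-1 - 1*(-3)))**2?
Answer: 15679176/1405 ≈ 11160.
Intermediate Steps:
l(W, g) = 16/3 (l(W, g) = -1/3*(-16) = 16/3)
K = 81 (K = (7 + (-1 + 3))**2 = (7 + 2)**2 = 9**2 = 81)
J(R) = -624/1405 (J(R) = 4/(-9 + 1/(-156)) = 4/(-9 - 1/156) = 4/(-1405/156) = 4*(-156/1405) = -624/1405)
U = 128 (U = (16/3)*24 = 128)
(U + 11032) + J(K) = (128 + 11032) - 624/1405 = 11160 - 624/1405 = 15679176/1405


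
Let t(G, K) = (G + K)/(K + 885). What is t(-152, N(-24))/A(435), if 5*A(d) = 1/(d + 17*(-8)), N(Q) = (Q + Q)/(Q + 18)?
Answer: -215280/893 ≈ -241.07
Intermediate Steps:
N(Q) = 2*Q/(18 + Q) (N(Q) = (2*Q)/(18 + Q) = 2*Q/(18 + Q))
A(d) = 1/(5*(-136 + d)) (A(d) = 1/(5*(d + 17*(-8))) = 1/(5*(d - 136)) = 1/(5*(-136 + d)))
t(G, K) = (G + K)/(885 + K)
t(-152, N(-24))/A(435) = ((-152 + 2*(-24)/(18 - 24))/(885 + 2*(-24)/(18 - 24)))/((1/(5*(-136 + 435)))) = ((-152 + 2*(-24)/(-6))/(885 + 2*(-24)/(-6)))/(((⅕)/299)) = ((-152 + 2*(-24)*(-⅙))/(885 + 2*(-24)*(-⅙)))/(((⅕)*(1/299))) = ((-152 + 8)/(885 + 8))/(1/1495) = (-144/893)*1495 = ((1/893)*(-144))*1495 = -144/893*1495 = -215280/893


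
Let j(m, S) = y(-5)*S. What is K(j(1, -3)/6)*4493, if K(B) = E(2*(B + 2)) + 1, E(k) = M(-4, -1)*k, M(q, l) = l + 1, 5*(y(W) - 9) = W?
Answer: 4493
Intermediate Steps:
y(W) = 9 + W/5
j(m, S) = 8*S (j(m, S) = (9 + (⅕)*(-5))*S = (9 - 1)*S = 8*S)
M(q, l) = 1 + l
E(k) = 0 (E(k) = (1 - 1)*k = 0*k = 0)
K(B) = 1 (K(B) = 0 + 1 = 1)
K(j(1, -3)/6)*4493 = 1*4493 = 4493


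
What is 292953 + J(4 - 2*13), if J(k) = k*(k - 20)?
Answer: 293877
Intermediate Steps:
J(k) = k*(-20 + k)
292953 + J(4 - 2*13) = 292953 + (4 - 2*13)*(-20 + (4 - 2*13)) = 292953 + (4 - 26)*(-20 + (4 - 26)) = 292953 - 22*(-20 - 22) = 292953 - 22*(-42) = 292953 + 924 = 293877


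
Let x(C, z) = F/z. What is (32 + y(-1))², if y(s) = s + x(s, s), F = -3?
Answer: 1156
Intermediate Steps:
x(C, z) = -3/z
y(s) = s - 3/s
(32 + y(-1))² = (32 + (-1 - 3/(-1)))² = (32 + (-1 - 3*(-1)))² = (32 + (-1 + 3))² = (32 + 2)² = 34² = 1156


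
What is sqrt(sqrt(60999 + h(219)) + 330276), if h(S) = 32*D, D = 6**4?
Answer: sqrt(330276 + sqrt(102471)) ≈ 574.97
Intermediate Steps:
D = 1296
h(S) = 41472 (h(S) = 32*1296 = 41472)
sqrt(sqrt(60999 + h(219)) + 330276) = sqrt(sqrt(60999 + 41472) + 330276) = sqrt(sqrt(102471) + 330276) = sqrt(330276 + sqrt(102471))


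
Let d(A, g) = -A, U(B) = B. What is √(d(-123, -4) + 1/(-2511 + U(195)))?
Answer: √164937993/1158 ≈ 11.091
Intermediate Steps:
√(d(-123, -4) + 1/(-2511 + U(195))) = √(-1*(-123) + 1/(-2511 + 195)) = √(123 + 1/(-2316)) = √(123 - 1/2316) = √(284867/2316) = √164937993/1158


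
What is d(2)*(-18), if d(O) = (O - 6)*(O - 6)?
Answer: -288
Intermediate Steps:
d(O) = (-6 + O)² (d(O) = (-6 + O)*(-6 + O) = (-6 + O)²)
d(2)*(-18) = (-6 + 2)²*(-18) = (-4)²*(-18) = 16*(-18) = -288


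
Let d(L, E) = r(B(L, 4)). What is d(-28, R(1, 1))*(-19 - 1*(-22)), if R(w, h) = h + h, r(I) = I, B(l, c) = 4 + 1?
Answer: 15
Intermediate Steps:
B(l, c) = 5
R(w, h) = 2*h
d(L, E) = 5
d(-28, R(1, 1))*(-19 - 1*(-22)) = 5*(-19 - 1*(-22)) = 5*(-19 + 22) = 5*3 = 15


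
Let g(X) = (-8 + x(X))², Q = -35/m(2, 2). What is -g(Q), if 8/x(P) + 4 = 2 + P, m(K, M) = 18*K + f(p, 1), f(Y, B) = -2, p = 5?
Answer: -1201216/10609 ≈ -113.23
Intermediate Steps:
m(K, M) = -2 + 18*K (m(K, M) = 18*K - 2 = -2 + 18*K)
x(P) = 8/(-2 + P) (x(P) = 8/(-4 + (2 + P)) = 8/(-2 + P))
Q = -35/34 (Q = -35/(-2 + 18*2) = -35/(-2 + 36) = -35/34 ≈ -1.0294)
g(X) = (-8 + 8/(-2 + X))²
-g(Q) = -64*(-3 - 35/34)²/(-2 - 35/34)² = -64*(-137/34)²/(-103/34)² = -64*18769*1156/(1156*10609) = -1*1201216/10609 = -1201216/10609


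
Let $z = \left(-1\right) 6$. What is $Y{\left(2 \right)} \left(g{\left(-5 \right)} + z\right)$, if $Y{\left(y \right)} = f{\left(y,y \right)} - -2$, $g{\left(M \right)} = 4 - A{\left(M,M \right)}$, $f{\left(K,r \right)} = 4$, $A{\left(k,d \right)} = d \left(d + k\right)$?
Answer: $-312$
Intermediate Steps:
$z = -6$
$g{\left(M \right)} = 4 - 2 M^{2}$ ($g{\left(M \right)} = 4 - M \left(M + M\right) = 4 - M 2 M = 4 - 2 M^{2}$)
$Y{\left(y \right)} = 6$ ($Y{\left(y \right)} = 4 - -2 = 4 + 2 = 6$)
$Y{\left(2 \right)} \left(g{\left(-5 \right)} + z\right) = 6 \left(\left(4 - 2 \left(-5\right)^{2}\right) - 6\right) = 6 \left(\left(4 - 50\right) - 6\right) = 6 \left(-46 - 6\right) = 6 \left(-52\right) = -312$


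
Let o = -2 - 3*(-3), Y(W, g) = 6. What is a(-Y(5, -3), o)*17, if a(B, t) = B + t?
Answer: 17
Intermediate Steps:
o = 7 (o = -2 + 9 = 7)
a(-Y(5, -3), o)*17 = (-1*6 + 7)*17 = (-6 + 7)*17 = 1*17 = 17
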